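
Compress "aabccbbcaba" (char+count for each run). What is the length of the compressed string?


Input: aabccbbcaba
Runs:
  'a' x 2 => "a2"
  'b' x 1 => "b1"
  'c' x 2 => "c2"
  'b' x 2 => "b2"
  'c' x 1 => "c1"
  'a' x 1 => "a1"
  'b' x 1 => "b1"
  'a' x 1 => "a1"
Compressed: "a2b1c2b2c1a1b1a1"
Compressed length: 16

16


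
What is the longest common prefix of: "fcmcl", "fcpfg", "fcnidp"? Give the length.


Words: fcmcl, fcpfg, fcnidp
  Position 0: all 'f' => match
  Position 1: all 'c' => match
  Position 2: ('m', 'p', 'n') => mismatch, stop
LCP = "fc" (length 2)

2


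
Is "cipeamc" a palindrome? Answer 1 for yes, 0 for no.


Input: cipeamc
Reversed: cmaepic
  Compare pos 0 ('c') with pos 6 ('c'): match
  Compare pos 1 ('i') with pos 5 ('m'): MISMATCH
  Compare pos 2 ('p') with pos 4 ('a'): MISMATCH
Result: not a palindrome

0


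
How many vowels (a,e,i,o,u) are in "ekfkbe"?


Input: ekfkbe
Checking each character:
  'e' at position 0: vowel (running total: 1)
  'k' at position 1: consonant
  'f' at position 2: consonant
  'k' at position 3: consonant
  'b' at position 4: consonant
  'e' at position 5: vowel (running total: 2)
Total vowels: 2

2


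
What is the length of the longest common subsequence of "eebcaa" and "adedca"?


LCS of "eebcaa" and "adedca"
DP table:
           a    d    e    d    c    a
      0    0    0    0    0    0    0
  e   0    0    0    1    1    1    1
  e   0    0    0    1    1    1    1
  b   0    0    0    1    1    1    1
  c   0    0    0    1    1    2    2
  a   0    1    1    1    1    2    3
  a   0    1    1    1    1    2    3
LCS length = dp[6][6] = 3

3


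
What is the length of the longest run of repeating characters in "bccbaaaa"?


Input: "bccbaaaa"
Scanning for longest run:
  Position 1 ('c'): new char, reset run to 1
  Position 2 ('c'): continues run of 'c', length=2
  Position 3 ('b'): new char, reset run to 1
  Position 4 ('a'): new char, reset run to 1
  Position 5 ('a'): continues run of 'a', length=2
  Position 6 ('a'): continues run of 'a', length=3
  Position 7 ('a'): continues run of 'a', length=4
Longest run: 'a' with length 4

4


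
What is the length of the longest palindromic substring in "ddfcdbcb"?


Input: "ddfcdbcb"
Checking substrings for palindromes:
  [5:8] "bcb" (len 3) => palindrome
  [0:2] "dd" (len 2) => palindrome
Longest palindromic substring: "bcb" with length 3

3


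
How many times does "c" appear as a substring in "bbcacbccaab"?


Searching for "c" in "bbcacbccaab"
Scanning each position:
  Position 0: "b" => no
  Position 1: "b" => no
  Position 2: "c" => MATCH
  Position 3: "a" => no
  Position 4: "c" => MATCH
  Position 5: "b" => no
  Position 6: "c" => MATCH
  Position 7: "c" => MATCH
  Position 8: "a" => no
  Position 9: "a" => no
  Position 10: "b" => no
Total occurrences: 4

4


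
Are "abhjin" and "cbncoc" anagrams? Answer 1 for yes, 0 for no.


Strings: "abhjin", "cbncoc"
Sorted first:  abhijn
Sorted second: bcccno
Differ at position 0: 'a' vs 'b' => not anagrams

0


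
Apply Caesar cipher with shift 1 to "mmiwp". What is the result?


Caesar cipher: shift "mmiwp" by 1
  'm' (pos 12) + 1 = pos 13 = 'n'
  'm' (pos 12) + 1 = pos 13 = 'n'
  'i' (pos 8) + 1 = pos 9 = 'j'
  'w' (pos 22) + 1 = pos 23 = 'x'
  'p' (pos 15) + 1 = pos 16 = 'q'
Result: nnjxq

nnjxq


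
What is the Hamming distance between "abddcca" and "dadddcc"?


Comparing "abddcca" and "dadddcc" position by position:
  Position 0: 'a' vs 'd' => differ
  Position 1: 'b' vs 'a' => differ
  Position 2: 'd' vs 'd' => same
  Position 3: 'd' vs 'd' => same
  Position 4: 'c' vs 'd' => differ
  Position 5: 'c' vs 'c' => same
  Position 6: 'a' vs 'c' => differ
Total differences (Hamming distance): 4

4


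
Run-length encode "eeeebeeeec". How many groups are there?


Input: eeeebeeeec
Scanning for consecutive runs:
  Group 1: 'e' x 4 (positions 0-3)
  Group 2: 'b' x 1 (positions 4-4)
  Group 3: 'e' x 4 (positions 5-8)
  Group 4: 'c' x 1 (positions 9-9)
Total groups: 4

4


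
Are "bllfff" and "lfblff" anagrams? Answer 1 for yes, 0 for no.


Strings: "bllfff", "lfblff"
Sorted first:  bfffll
Sorted second: bfffll
Sorted forms match => anagrams

1


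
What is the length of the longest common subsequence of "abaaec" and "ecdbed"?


LCS of "abaaec" and "ecdbed"
DP table:
           e    c    d    b    e    d
      0    0    0    0    0    0    0
  a   0    0    0    0    0    0    0
  b   0    0    0    0    1    1    1
  a   0    0    0    0    1    1    1
  a   0    0    0    0    1    1    1
  e   0    1    1    1    1    2    2
  c   0    1    2    2    2    2    2
LCS length = dp[6][6] = 2

2


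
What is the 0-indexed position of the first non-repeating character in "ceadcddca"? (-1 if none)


Input: ceadcddca
Character frequencies:
  'a': 2
  'c': 3
  'd': 3
  'e': 1
Scanning left to right for freq == 1:
  Position 0 ('c'): freq=3, skip
  Position 1 ('e'): unique! => answer = 1

1


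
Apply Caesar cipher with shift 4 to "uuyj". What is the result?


Caesar cipher: shift "uuyj" by 4
  'u' (pos 20) + 4 = pos 24 = 'y'
  'u' (pos 20) + 4 = pos 24 = 'y'
  'y' (pos 24) + 4 = pos 2 = 'c'
  'j' (pos 9) + 4 = pos 13 = 'n'
Result: yycn

yycn


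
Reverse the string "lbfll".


Input: lbfll
Reading characters right to left:
  Position 4: 'l'
  Position 3: 'l'
  Position 2: 'f'
  Position 1: 'b'
  Position 0: 'l'
Reversed: llfbl

llfbl


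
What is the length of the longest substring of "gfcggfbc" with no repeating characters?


Input: "gfcggfbc"
Sliding window (track last position of each char):
  Position 0 ('g'): window [0,0] length 1 -- new best
  Position 1 ('f'): window [0,1] length 2 -- new best
  Position 2 ('c'): window [0,2] length 3 -- new best
  Position 3 ('g'): repeat (last at 0), move window start to 1
  Position 3 ('g'): window [1,3] length 3
  Position 4 ('g'): repeat (last at 3), move window start to 4
  Position 4 ('g'): window [4,4] length 1
  Position 5 ('f'): window [4,5] length 2
  Position 6 ('b'): window [4,6] length 3
  Position 7 ('c'): window [4,7] length 4 -- new best
Longest substring with no repeats: "gfbc" with length 4

4


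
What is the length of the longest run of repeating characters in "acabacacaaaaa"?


Input: "acabacacaaaaa"
Scanning for longest run:
  Position 1 ('c'): new char, reset run to 1
  Position 2 ('a'): new char, reset run to 1
  Position 3 ('b'): new char, reset run to 1
  Position 4 ('a'): new char, reset run to 1
  Position 5 ('c'): new char, reset run to 1
  Position 6 ('a'): new char, reset run to 1
  Position 7 ('c'): new char, reset run to 1
  Position 8 ('a'): new char, reset run to 1
  Position 9 ('a'): continues run of 'a', length=2
  Position 10 ('a'): continues run of 'a', length=3
  Position 11 ('a'): continues run of 'a', length=4
  Position 12 ('a'): continues run of 'a', length=5
Longest run: 'a' with length 5

5


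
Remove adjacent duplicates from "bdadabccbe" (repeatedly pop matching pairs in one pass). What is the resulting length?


Input: bdadabccbe
Stack-based adjacent duplicate removal:
  Read 'b': push. Stack: b
  Read 'd': push. Stack: bd
  Read 'a': push. Stack: bda
  Read 'd': push. Stack: bdad
  Read 'a': push. Stack: bdada
  Read 'b': push. Stack: bdadab
  Read 'c': push. Stack: bdadabc
  Read 'c': matches stack top 'c' => pop. Stack: bdadab
  Read 'b': matches stack top 'b' => pop. Stack: bdada
  Read 'e': push. Stack: bdadae
Final stack: "bdadae" (length 6)

6


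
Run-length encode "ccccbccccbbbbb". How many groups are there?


Input: ccccbccccbbbbb
Scanning for consecutive runs:
  Group 1: 'c' x 4 (positions 0-3)
  Group 2: 'b' x 1 (positions 4-4)
  Group 3: 'c' x 4 (positions 5-8)
  Group 4: 'b' x 5 (positions 9-13)
Total groups: 4

4


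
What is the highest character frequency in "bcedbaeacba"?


Input: bcedbaeacba
Character counts:
  'a': 3
  'b': 3
  'c': 2
  'd': 1
  'e': 2
Maximum frequency: 3

3


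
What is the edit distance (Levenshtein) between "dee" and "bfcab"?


Computing edit distance: "dee" -> "bfcab"
DP table:
           b    f    c    a    b
      0    1    2    3    4    5
  d   1    1    2    3    4    5
  e   2    2    2    3    4    5
  e   3    3    3    3    4    5
Edit distance = dp[3][5] = 5

5


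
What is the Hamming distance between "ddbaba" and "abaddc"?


Comparing "ddbaba" and "abaddc" position by position:
  Position 0: 'd' vs 'a' => differ
  Position 1: 'd' vs 'b' => differ
  Position 2: 'b' vs 'a' => differ
  Position 3: 'a' vs 'd' => differ
  Position 4: 'b' vs 'd' => differ
  Position 5: 'a' vs 'c' => differ
Total differences (Hamming distance): 6

6


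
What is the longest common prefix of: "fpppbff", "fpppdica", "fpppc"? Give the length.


Words: fpppbff, fpppdica, fpppc
  Position 0: all 'f' => match
  Position 1: all 'p' => match
  Position 2: all 'p' => match
  Position 3: all 'p' => match
  Position 4: ('b', 'd', 'c') => mismatch, stop
LCP = "fppp" (length 4)

4


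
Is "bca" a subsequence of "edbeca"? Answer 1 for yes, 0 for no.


Check if "bca" is a subsequence of "edbeca"
Greedy scan:
  Position 0 ('e'): no match needed
  Position 1 ('d'): no match needed
  Position 2 ('b'): matches sub[0] = 'b'
  Position 3 ('e'): no match needed
  Position 4 ('c'): matches sub[1] = 'c'
  Position 5 ('a'): matches sub[2] = 'a'
All 3 characters matched => is a subsequence

1


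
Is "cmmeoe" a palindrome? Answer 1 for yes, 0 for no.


Input: cmmeoe
Reversed: eoemmc
  Compare pos 0 ('c') with pos 5 ('e'): MISMATCH
  Compare pos 1 ('m') with pos 4 ('o'): MISMATCH
  Compare pos 2 ('m') with pos 3 ('e'): MISMATCH
Result: not a palindrome

0


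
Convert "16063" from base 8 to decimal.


Input: "16063" in base 8
Positional expansion:
  Digit '1' (value 1) x 8^4 = 4096
  Digit '6' (value 6) x 8^3 = 3072
  Digit '0' (value 0) x 8^2 = 0
  Digit '6' (value 6) x 8^1 = 48
  Digit '3' (value 3) x 8^0 = 3
Sum = 7219

7219


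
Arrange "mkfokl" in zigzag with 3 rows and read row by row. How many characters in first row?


Zigzag "mkfokl" into 3 rows:
Placing characters:
  'm' => row 0
  'k' => row 1
  'f' => row 2
  'o' => row 1
  'k' => row 0
  'l' => row 1
Rows:
  Row 0: "mk"
  Row 1: "kol"
  Row 2: "f"
First row length: 2

2


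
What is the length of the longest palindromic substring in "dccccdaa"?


Input: "dccccdaa"
Checking substrings for palindromes:
  [0:6] "dccccd" (len 6) => palindrome
  [1:5] "cccc" (len 4) => palindrome
  [1:4] "ccc" (len 3) => palindrome
  [2:5] "ccc" (len 3) => palindrome
  [1:3] "cc" (len 2) => palindrome
  [2:4] "cc" (len 2) => palindrome
Longest palindromic substring: "dccccd" with length 6

6


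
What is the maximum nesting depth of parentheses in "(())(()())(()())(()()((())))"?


Input: "(())(()())(()())(()()((())))"
Tracking depth:
  Position 0 '(': depth becomes 1
  Position 1 '(': depth becomes 2
  Position 2 ')': depth becomes 1
  Position 3 ')': depth becomes 0
  Position 4 '(': depth becomes 1
  Position 5 '(': depth becomes 2
  Position 6 ')': depth becomes 1
  Position 7 '(': depth becomes 2
  Position 8 ')': depth becomes 1
  Position 9 ')': depth becomes 0
  Position 10 '(': depth becomes 1
  Position 11 '(': depth becomes 2
  Position 12 ')': depth becomes 1
  Position 13 '(': depth becomes 2
  Position 14 ')': depth becomes 1
  Position 15 ')': depth becomes 0
  Position 16 '(': depth becomes 1
  Position 17 '(': depth becomes 2
  Position 18 ')': depth becomes 1
  Position 19 '(': depth becomes 2
  Position 20 ')': depth becomes 1
  Position 21 '(': depth becomes 2
  Position 22 '(': depth becomes 3
  Position 23 '(': depth becomes 4
  Position 24 ')': depth becomes 3
  Position 25 ')': depth becomes 2
  Position 26 ')': depth becomes 1
  Position 27 ')': depth becomes 0
Maximum depth reached: 4

4


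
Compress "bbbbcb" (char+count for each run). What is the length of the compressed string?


Input: bbbbcb
Runs:
  'b' x 4 => "b4"
  'c' x 1 => "c1"
  'b' x 1 => "b1"
Compressed: "b4c1b1"
Compressed length: 6

6


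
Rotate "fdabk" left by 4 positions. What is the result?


Input: "fdabk", rotate left by 4
First 4 characters: "fdab"
Remaining characters: "k"
Concatenate remaining + first: "k" + "fdab" = "kfdab"

kfdab


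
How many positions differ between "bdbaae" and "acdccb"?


Comparing "bdbaae" and "acdccb" position by position:
  Position 0: 'b' vs 'a' => DIFFER
  Position 1: 'd' vs 'c' => DIFFER
  Position 2: 'b' vs 'd' => DIFFER
  Position 3: 'a' vs 'c' => DIFFER
  Position 4: 'a' vs 'c' => DIFFER
  Position 5: 'e' vs 'b' => DIFFER
Positions that differ: 6

6


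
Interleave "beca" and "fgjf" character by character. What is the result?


Interleaving "beca" and "fgjf":
  Position 0: 'b' from first, 'f' from second => "bf"
  Position 1: 'e' from first, 'g' from second => "eg"
  Position 2: 'c' from first, 'j' from second => "cj"
  Position 3: 'a' from first, 'f' from second => "af"
Result: bfegcjaf

bfegcjaf


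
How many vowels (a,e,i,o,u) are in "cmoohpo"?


Input: cmoohpo
Checking each character:
  'c' at position 0: consonant
  'm' at position 1: consonant
  'o' at position 2: vowel (running total: 1)
  'o' at position 3: vowel (running total: 2)
  'h' at position 4: consonant
  'p' at position 5: consonant
  'o' at position 6: vowel (running total: 3)
Total vowels: 3

3


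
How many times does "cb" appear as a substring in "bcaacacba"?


Searching for "cb" in "bcaacacba"
Scanning each position:
  Position 0: "bc" => no
  Position 1: "ca" => no
  Position 2: "aa" => no
  Position 3: "ac" => no
  Position 4: "ca" => no
  Position 5: "ac" => no
  Position 6: "cb" => MATCH
  Position 7: "ba" => no
Total occurrences: 1

1


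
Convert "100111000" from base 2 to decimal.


Input: "100111000" in base 2
Positional expansion:
  Digit '1' (value 1) x 2^8 = 256
  Digit '0' (value 0) x 2^7 = 0
  Digit '0' (value 0) x 2^6 = 0
  Digit '1' (value 1) x 2^5 = 32
  Digit '1' (value 1) x 2^4 = 16
  Digit '1' (value 1) x 2^3 = 8
  Digit '0' (value 0) x 2^2 = 0
  Digit '0' (value 0) x 2^1 = 0
  Digit '0' (value 0) x 2^0 = 0
Sum = 312

312


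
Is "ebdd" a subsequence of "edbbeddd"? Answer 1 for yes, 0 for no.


Check if "ebdd" is a subsequence of "edbbeddd"
Greedy scan:
  Position 0 ('e'): matches sub[0] = 'e'
  Position 1 ('d'): no match needed
  Position 2 ('b'): matches sub[1] = 'b'
  Position 3 ('b'): no match needed
  Position 4 ('e'): no match needed
  Position 5 ('d'): matches sub[2] = 'd'
  Position 6 ('d'): matches sub[3] = 'd'
  Position 7 ('d'): no match needed
All 4 characters matched => is a subsequence

1


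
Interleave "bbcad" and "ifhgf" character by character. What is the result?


Interleaving "bbcad" and "ifhgf":
  Position 0: 'b' from first, 'i' from second => "bi"
  Position 1: 'b' from first, 'f' from second => "bf"
  Position 2: 'c' from first, 'h' from second => "ch"
  Position 3: 'a' from first, 'g' from second => "ag"
  Position 4: 'd' from first, 'f' from second => "df"
Result: bibfchagdf

bibfchagdf


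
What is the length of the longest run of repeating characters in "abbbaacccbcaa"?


Input: "abbbaacccbcaa"
Scanning for longest run:
  Position 1 ('b'): new char, reset run to 1
  Position 2 ('b'): continues run of 'b', length=2
  Position 3 ('b'): continues run of 'b', length=3
  Position 4 ('a'): new char, reset run to 1
  Position 5 ('a'): continues run of 'a', length=2
  Position 6 ('c'): new char, reset run to 1
  Position 7 ('c'): continues run of 'c', length=2
  Position 8 ('c'): continues run of 'c', length=3
  Position 9 ('b'): new char, reset run to 1
  Position 10 ('c'): new char, reset run to 1
  Position 11 ('a'): new char, reset run to 1
  Position 12 ('a'): continues run of 'a', length=2
Longest run: 'b' with length 3

3


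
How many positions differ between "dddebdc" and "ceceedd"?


Comparing "dddebdc" and "ceceedd" position by position:
  Position 0: 'd' vs 'c' => DIFFER
  Position 1: 'd' vs 'e' => DIFFER
  Position 2: 'd' vs 'c' => DIFFER
  Position 3: 'e' vs 'e' => same
  Position 4: 'b' vs 'e' => DIFFER
  Position 5: 'd' vs 'd' => same
  Position 6: 'c' vs 'd' => DIFFER
Positions that differ: 5

5


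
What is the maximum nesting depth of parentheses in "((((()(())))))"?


Input: "((((()(())))))"
Tracking depth:
  Position 0 '(': depth becomes 1
  Position 1 '(': depth becomes 2
  Position 2 '(': depth becomes 3
  Position 3 '(': depth becomes 4
  Position 4 '(': depth becomes 5
  Position 5 ')': depth becomes 4
  Position 6 '(': depth becomes 5
  Position 7 '(': depth becomes 6
  Position 8 ')': depth becomes 5
  Position 9 ')': depth becomes 4
  Position 10 ')': depth becomes 3
  Position 11 ')': depth becomes 2
  Position 12 ')': depth becomes 1
  Position 13 ')': depth becomes 0
Maximum depth reached: 6

6


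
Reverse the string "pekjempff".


Input: pekjempff
Reading characters right to left:
  Position 8: 'f'
  Position 7: 'f'
  Position 6: 'p'
  Position 5: 'm'
  Position 4: 'e'
  Position 3: 'j'
  Position 2: 'k'
  Position 1: 'e'
  Position 0: 'p'
Reversed: ffpmejkep

ffpmejkep


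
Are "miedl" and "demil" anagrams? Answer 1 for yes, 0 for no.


Strings: "miedl", "demil"
Sorted first:  deilm
Sorted second: deilm
Sorted forms match => anagrams

1


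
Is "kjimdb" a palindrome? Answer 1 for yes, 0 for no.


Input: kjimdb
Reversed: bdmijk
  Compare pos 0 ('k') with pos 5 ('b'): MISMATCH
  Compare pos 1 ('j') with pos 4 ('d'): MISMATCH
  Compare pos 2 ('i') with pos 3 ('m'): MISMATCH
Result: not a palindrome

0


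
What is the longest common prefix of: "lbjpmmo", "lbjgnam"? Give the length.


Words: lbjpmmo, lbjgnam
  Position 0: all 'l' => match
  Position 1: all 'b' => match
  Position 2: all 'j' => match
  Position 3: ('p', 'g') => mismatch, stop
LCP = "lbj" (length 3)

3


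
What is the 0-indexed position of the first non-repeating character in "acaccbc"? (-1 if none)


Input: acaccbc
Character frequencies:
  'a': 2
  'b': 1
  'c': 4
Scanning left to right for freq == 1:
  Position 0 ('a'): freq=2, skip
  Position 1 ('c'): freq=4, skip
  Position 2 ('a'): freq=2, skip
  Position 3 ('c'): freq=4, skip
  Position 4 ('c'): freq=4, skip
  Position 5 ('b'): unique! => answer = 5

5


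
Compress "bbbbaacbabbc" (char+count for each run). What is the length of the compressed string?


Input: bbbbaacbabbc
Runs:
  'b' x 4 => "b4"
  'a' x 2 => "a2"
  'c' x 1 => "c1"
  'b' x 1 => "b1"
  'a' x 1 => "a1"
  'b' x 2 => "b2"
  'c' x 1 => "c1"
Compressed: "b4a2c1b1a1b2c1"
Compressed length: 14

14


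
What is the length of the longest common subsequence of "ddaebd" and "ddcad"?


LCS of "ddaebd" and "ddcad"
DP table:
           d    d    c    a    d
      0    0    0    0    0    0
  d   0    1    1    1    1    1
  d   0    1    2    2    2    2
  a   0    1    2    2    3    3
  e   0    1    2    2    3    3
  b   0    1    2    2    3    3
  d   0    1    2    2    3    4
LCS length = dp[6][5] = 4

4


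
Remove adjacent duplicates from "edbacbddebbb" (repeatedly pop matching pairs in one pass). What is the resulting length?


Input: edbacbddebbb
Stack-based adjacent duplicate removal:
  Read 'e': push. Stack: e
  Read 'd': push. Stack: ed
  Read 'b': push. Stack: edb
  Read 'a': push. Stack: edba
  Read 'c': push. Stack: edbac
  Read 'b': push. Stack: edbacb
  Read 'd': push. Stack: edbacbd
  Read 'd': matches stack top 'd' => pop. Stack: edbacb
  Read 'e': push. Stack: edbacbe
  Read 'b': push. Stack: edbacbeb
  Read 'b': matches stack top 'b' => pop. Stack: edbacbe
  Read 'b': push. Stack: edbacbeb
Final stack: "edbacbeb" (length 8)

8


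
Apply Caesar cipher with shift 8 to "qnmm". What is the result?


Caesar cipher: shift "qnmm" by 8
  'q' (pos 16) + 8 = pos 24 = 'y'
  'n' (pos 13) + 8 = pos 21 = 'v'
  'm' (pos 12) + 8 = pos 20 = 'u'
  'm' (pos 12) + 8 = pos 20 = 'u'
Result: yvuu

yvuu


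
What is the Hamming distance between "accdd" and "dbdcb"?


Comparing "accdd" and "dbdcb" position by position:
  Position 0: 'a' vs 'd' => differ
  Position 1: 'c' vs 'b' => differ
  Position 2: 'c' vs 'd' => differ
  Position 3: 'd' vs 'c' => differ
  Position 4: 'd' vs 'b' => differ
Total differences (Hamming distance): 5

5


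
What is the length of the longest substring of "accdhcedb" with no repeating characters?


Input: "accdhcedb"
Sliding window (track last position of each char):
  Position 0 ('a'): window [0,0] length 1 -- new best
  Position 1 ('c'): window [0,1] length 2 -- new best
  Position 2 ('c'): repeat (last at 1), move window start to 2
  Position 2 ('c'): window [2,2] length 1
  Position 3 ('d'): window [2,3] length 2
  Position 4 ('h'): window [2,4] length 3 -- new best
  Position 5 ('c'): repeat (last at 2), move window start to 3
  Position 5 ('c'): window [3,5] length 3
  Position 6 ('e'): window [3,6] length 4 -- new best
  Position 7 ('d'): repeat (last at 3), move window start to 4
  Position 7 ('d'): window [4,7] length 4
  Position 8 ('b'): window [4,8] length 5 -- new best
Longest substring with no repeats: "hcedb" with length 5

5


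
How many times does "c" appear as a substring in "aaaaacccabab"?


Searching for "c" in "aaaaacccabab"
Scanning each position:
  Position 0: "a" => no
  Position 1: "a" => no
  Position 2: "a" => no
  Position 3: "a" => no
  Position 4: "a" => no
  Position 5: "c" => MATCH
  Position 6: "c" => MATCH
  Position 7: "c" => MATCH
  Position 8: "a" => no
  Position 9: "b" => no
  Position 10: "a" => no
  Position 11: "b" => no
Total occurrences: 3

3


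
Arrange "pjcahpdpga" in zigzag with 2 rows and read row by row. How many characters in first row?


Zigzag "pjcahpdpga" into 2 rows:
Placing characters:
  'p' => row 0
  'j' => row 1
  'c' => row 0
  'a' => row 1
  'h' => row 0
  'p' => row 1
  'd' => row 0
  'p' => row 1
  'g' => row 0
  'a' => row 1
Rows:
  Row 0: "pchdg"
  Row 1: "jappa"
First row length: 5

5


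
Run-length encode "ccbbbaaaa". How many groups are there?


Input: ccbbbaaaa
Scanning for consecutive runs:
  Group 1: 'c' x 2 (positions 0-1)
  Group 2: 'b' x 3 (positions 2-4)
  Group 3: 'a' x 4 (positions 5-8)
Total groups: 3

3


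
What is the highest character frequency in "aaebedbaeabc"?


Input: aaebedbaeabc
Character counts:
  'a': 4
  'b': 3
  'c': 1
  'd': 1
  'e': 3
Maximum frequency: 4

4


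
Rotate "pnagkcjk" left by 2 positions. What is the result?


Input: "pnagkcjk", rotate left by 2
First 2 characters: "pn"
Remaining characters: "agkcjk"
Concatenate remaining + first: "agkcjk" + "pn" = "agkcjkpn"

agkcjkpn


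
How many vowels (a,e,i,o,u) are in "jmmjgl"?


Input: jmmjgl
Checking each character:
  'j' at position 0: consonant
  'm' at position 1: consonant
  'm' at position 2: consonant
  'j' at position 3: consonant
  'g' at position 4: consonant
  'l' at position 5: consonant
Total vowels: 0

0


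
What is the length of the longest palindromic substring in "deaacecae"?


Input: "deaacecae"
Checking substrings for palindromes:
  [3:8] "aceca" (len 5) => palindrome
  [4:7] "cec" (len 3) => palindrome
  [2:4] "aa" (len 2) => palindrome
Longest palindromic substring: "aceca" with length 5

5


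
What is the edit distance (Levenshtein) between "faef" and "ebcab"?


Computing edit distance: "faef" -> "ebcab"
DP table:
           e    b    c    a    b
      0    1    2    3    4    5
  f   1    1    2    3    4    5
  a   2    2    2    3    3    4
  e   3    2    3    3    4    4
  f   4    3    3    4    4    5
Edit distance = dp[4][5] = 5

5


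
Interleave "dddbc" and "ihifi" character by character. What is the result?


Interleaving "dddbc" and "ihifi":
  Position 0: 'd' from first, 'i' from second => "di"
  Position 1: 'd' from first, 'h' from second => "dh"
  Position 2: 'd' from first, 'i' from second => "di"
  Position 3: 'b' from first, 'f' from second => "bf"
  Position 4: 'c' from first, 'i' from second => "ci"
Result: didhdibfci

didhdibfci


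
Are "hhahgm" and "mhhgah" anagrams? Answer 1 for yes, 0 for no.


Strings: "hhahgm", "mhhgah"
Sorted first:  aghhhm
Sorted second: aghhhm
Sorted forms match => anagrams

1


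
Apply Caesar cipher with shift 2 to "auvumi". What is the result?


Caesar cipher: shift "auvumi" by 2
  'a' (pos 0) + 2 = pos 2 = 'c'
  'u' (pos 20) + 2 = pos 22 = 'w'
  'v' (pos 21) + 2 = pos 23 = 'x'
  'u' (pos 20) + 2 = pos 22 = 'w'
  'm' (pos 12) + 2 = pos 14 = 'o'
  'i' (pos 8) + 2 = pos 10 = 'k'
Result: cwxwok

cwxwok


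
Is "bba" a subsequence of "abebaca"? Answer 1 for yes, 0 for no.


Check if "bba" is a subsequence of "abebaca"
Greedy scan:
  Position 0 ('a'): no match needed
  Position 1 ('b'): matches sub[0] = 'b'
  Position 2 ('e'): no match needed
  Position 3 ('b'): matches sub[1] = 'b'
  Position 4 ('a'): matches sub[2] = 'a'
  Position 5 ('c'): no match needed
  Position 6 ('a'): no match needed
All 3 characters matched => is a subsequence

1


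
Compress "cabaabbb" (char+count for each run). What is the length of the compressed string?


Input: cabaabbb
Runs:
  'c' x 1 => "c1"
  'a' x 1 => "a1"
  'b' x 1 => "b1"
  'a' x 2 => "a2"
  'b' x 3 => "b3"
Compressed: "c1a1b1a2b3"
Compressed length: 10

10


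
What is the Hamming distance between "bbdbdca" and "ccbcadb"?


Comparing "bbdbdca" and "ccbcadb" position by position:
  Position 0: 'b' vs 'c' => differ
  Position 1: 'b' vs 'c' => differ
  Position 2: 'd' vs 'b' => differ
  Position 3: 'b' vs 'c' => differ
  Position 4: 'd' vs 'a' => differ
  Position 5: 'c' vs 'd' => differ
  Position 6: 'a' vs 'b' => differ
Total differences (Hamming distance): 7

7


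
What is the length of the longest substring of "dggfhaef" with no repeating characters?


Input: "dggfhaef"
Sliding window (track last position of each char):
  Position 0 ('d'): window [0,0] length 1 -- new best
  Position 1 ('g'): window [0,1] length 2 -- new best
  Position 2 ('g'): repeat (last at 1), move window start to 2
  Position 2 ('g'): window [2,2] length 1
  Position 3 ('f'): window [2,3] length 2
  Position 4 ('h'): window [2,4] length 3 -- new best
  Position 5 ('a'): window [2,5] length 4 -- new best
  Position 6 ('e'): window [2,6] length 5 -- new best
  Position 7 ('f'): repeat (last at 3), move window start to 4
  Position 7 ('f'): window [4,7] length 4
Longest substring with no repeats: "gfhae" with length 5

5


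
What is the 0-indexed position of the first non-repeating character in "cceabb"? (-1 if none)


Input: cceabb
Character frequencies:
  'a': 1
  'b': 2
  'c': 2
  'e': 1
Scanning left to right for freq == 1:
  Position 0 ('c'): freq=2, skip
  Position 1 ('c'): freq=2, skip
  Position 2 ('e'): unique! => answer = 2

2


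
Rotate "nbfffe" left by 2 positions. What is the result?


Input: "nbfffe", rotate left by 2
First 2 characters: "nb"
Remaining characters: "fffe"
Concatenate remaining + first: "fffe" + "nb" = "fffenb"

fffenb


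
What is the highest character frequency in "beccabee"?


Input: beccabee
Character counts:
  'a': 1
  'b': 2
  'c': 2
  'e': 3
Maximum frequency: 3

3


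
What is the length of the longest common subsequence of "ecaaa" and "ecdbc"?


LCS of "ecaaa" and "ecdbc"
DP table:
           e    c    d    b    c
      0    0    0    0    0    0
  e   0    1    1    1    1    1
  c   0    1    2    2    2    2
  a   0    1    2    2    2    2
  a   0    1    2    2    2    2
  a   0    1    2    2    2    2
LCS length = dp[5][5] = 2

2


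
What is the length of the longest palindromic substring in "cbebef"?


Input: "cbebef"
Checking substrings for palindromes:
  [1:4] "beb" (len 3) => palindrome
  [2:5] "ebe" (len 3) => palindrome
Longest palindromic substring: "beb" with length 3

3


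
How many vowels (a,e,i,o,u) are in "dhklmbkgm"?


Input: dhklmbkgm
Checking each character:
  'd' at position 0: consonant
  'h' at position 1: consonant
  'k' at position 2: consonant
  'l' at position 3: consonant
  'm' at position 4: consonant
  'b' at position 5: consonant
  'k' at position 6: consonant
  'g' at position 7: consonant
  'm' at position 8: consonant
Total vowels: 0

0


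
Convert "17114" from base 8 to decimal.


Input: "17114" in base 8
Positional expansion:
  Digit '1' (value 1) x 8^4 = 4096
  Digit '7' (value 7) x 8^3 = 3584
  Digit '1' (value 1) x 8^2 = 64
  Digit '1' (value 1) x 8^1 = 8
  Digit '4' (value 4) x 8^0 = 4
Sum = 7756

7756


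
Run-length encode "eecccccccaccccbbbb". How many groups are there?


Input: eecccccccaccccbbbb
Scanning for consecutive runs:
  Group 1: 'e' x 2 (positions 0-1)
  Group 2: 'c' x 7 (positions 2-8)
  Group 3: 'a' x 1 (positions 9-9)
  Group 4: 'c' x 4 (positions 10-13)
  Group 5: 'b' x 4 (positions 14-17)
Total groups: 5

5


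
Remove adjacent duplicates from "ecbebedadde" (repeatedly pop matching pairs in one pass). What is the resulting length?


Input: ecbebedadde
Stack-based adjacent duplicate removal:
  Read 'e': push. Stack: e
  Read 'c': push. Stack: ec
  Read 'b': push. Stack: ecb
  Read 'e': push. Stack: ecbe
  Read 'b': push. Stack: ecbeb
  Read 'e': push. Stack: ecbebe
  Read 'd': push. Stack: ecbebed
  Read 'a': push. Stack: ecbebeda
  Read 'd': push. Stack: ecbebedad
  Read 'd': matches stack top 'd' => pop. Stack: ecbebeda
  Read 'e': push. Stack: ecbebedae
Final stack: "ecbebedae" (length 9)

9


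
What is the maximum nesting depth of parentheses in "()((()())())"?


Input: "()((()())())"
Tracking depth:
  Position 0 '(': depth becomes 1
  Position 1 ')': depth becomes 0
  Position 2 '(': depth becomes 1
  Position 3 '(': depth becomes 2
  Position 4 '(': depth becomes 3
  Position 5 ')': depth becomes 2
  Position 6 '(': depth becomes 3
  Position 7 ')': depth becomes 2
  Position 8 ')': depth becomes 1
  Position 9 '(': depth becomes 2
  Position 10 ')': depth becomes 1
  Position 11 ')': depth becomes 0
Maximum depth reached: 3

3


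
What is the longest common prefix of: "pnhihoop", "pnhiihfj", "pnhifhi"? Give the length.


Words: pnhihoop, pnhiihfj, pnhifhi
  Position 0: all 'p' => match
  Position 1: all 'n' => match
  Position 2: all 'h' => match
  Position 3: all 'i' => match
  Position 4: ('h', 'i', 'f') => mismatch, stop
LCP = "pnhi" (length 4)

4


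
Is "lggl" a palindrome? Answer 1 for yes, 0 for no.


Input: lggl
Reversed: lggl
  Compare pos 0 ('l') with pos 3 ('l'): match
  Compare pos 1 ('g') with pos 2 ('g'): match
Result: palindrome

1


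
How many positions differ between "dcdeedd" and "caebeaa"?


Comparing "dcdeedd" and "caebeaa" position by position:
  Position 0: 'd' vs 'c' => DIFFER
  Position 1: 'c' vs 'a' => DIFFER
  Position 2: 'd' vs 'e' => DIFFER
  Position 3: 'e' vs 'b' => DIFFER
  Position 4: 'e' vs 'e' => same
  Position 5: 'd' vs 'a' => DIFFER
  Position 6: 'd' vs 'a' => DIFFER
Positions that differ: 6

6


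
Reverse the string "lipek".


Input: lipek
Reading characters right to left:
  Position 4: 'k'
  Position 3: 'e'
  Position 2: 'p'
  Position 1: 'i'
  Position 0: 'l'
Reversed: kepil

kepil


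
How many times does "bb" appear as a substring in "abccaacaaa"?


Searching for "bb" in "abccaacaaa"
Scanning each position:
  Position 0: "ab" => no
  Position 1: "bc" => no
  Position 2: "cc" => no
  Position 3: "ca" => no
  Position 4: "aa" => no
  Position 5: "ac" => no
  Position 6: "ca" => no
  Position 7: "aa" => no
  Position 8: "aa" => no
Total occurrences: 0

0


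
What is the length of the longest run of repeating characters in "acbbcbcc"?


Input: "acbbcbcc"
Scanning for longest run:
  Position 1 ('c'): new char, reset run to 1
  Position 2 ('b'): new char, reset run to 1
  Position 3 ('b'): continues run of 'b', length=2
  Position 4 ('c'): new char, reset run to 1
  Position 5 ('b'): new char, reset run to 1
  Position 6 ('c'): new char, reset run to 1
  Position 7 ('c'): continues run of 'c', length=2
Longest run: 'b' with length 2

2


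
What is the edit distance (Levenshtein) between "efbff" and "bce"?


Computing edit distance: "efbff" -> "bce"
DP table:
           b    c    e
      0    1    2    3
  e   1    1    2    2
  f   2    2    2    3
  b   3    2    3    3
  f   4    3    3    4
  f   5    4    4    4
Edit distance = dp[5][3] = 4

4


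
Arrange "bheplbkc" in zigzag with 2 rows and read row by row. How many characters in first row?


Zigzag "bheplbkc" into 2 rows:
Placing characters:
  'b' => row 0
  'h' => row 1
  'e' => row 0
  'p' => row 1
  'l' => row 0
  'b' => row 1
  'k' => row 0
  'c' => row 1
Rows:
  Row 0: "belk"
  Row 1: "hpbc"
First row length: 4

4


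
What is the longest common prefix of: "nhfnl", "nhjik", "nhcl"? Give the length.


Words: nhfnl, nhjik, nhcl
  Position 0: all 'n' => match
  Position 1: all 'h' => match
  Position 2: ('f', 'j', 'c') => mismatch, stop
LCP = "nh" (length 2)

2


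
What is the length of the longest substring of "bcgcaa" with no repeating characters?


Input: "bcgcaa"
Sliding window (track last position of each char):
  Position 0 ('b'): window [0,0] length 1 -- new best
  Position 1 ('c'): window [0,1] length 2 -- new best
  Position 2 ('g'): window [0,2] length 3 -- new best
  Position 3 ('c'): repeat (last at 1), move window start to 2
  Position 3 ('c'): window [2,3] length 2
  Position 4 ('a'): window [2,4] length 3
  Position 5 ('a'): repeat (last at 4), move window start to 5
  Position 5 ('a'): window [5,5] length 1
Longest substring with no repeats: "bcg" with length 3

3


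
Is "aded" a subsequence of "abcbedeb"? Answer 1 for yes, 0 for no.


Check if "aded" is a subsequence of "abcbedeb"
Greedy scan:
  Position 0 ('a'): matches sub[0] = 'a'
  Position 1 ('b'): no match needed
  Position 2 ('c'): no match needed
  Position 3 ('b'): no match needed
  Position 4 ('e'): no match needed
  Position 5 ('d'): matches sub[1] = 'd'
  Position 6 ('e'): matches sub[2] = 'e'
  Position 7 ('b'): no match needed
Only matched 3/4 characters => not a subsequence

0


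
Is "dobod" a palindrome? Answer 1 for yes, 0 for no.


Input: dobod
Reversed: dobod
  Compare pos 0 ('d') with pos 4 ('d'): match
  Compare pos 1 ('o') with pos 3 ('o'): match
Result: palindrome

1


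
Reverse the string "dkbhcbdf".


Input: dkbhcbdf
Reading characters right to left:
  Position 7: 'f'
  Position 6: 'd'
  Position 5: 'b'
  Position 4: 'c'
  Position 3: 'h'
  Position 2: 'b'
  Position 1: 'k'
  Position 0: 'd'
Reversed: fdbchbkd

fdbchbkd


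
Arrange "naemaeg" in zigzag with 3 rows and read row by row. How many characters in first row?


Zigzag "naemaeg" into 3 rows:
Placing characters:
  'n' => row 0
  'a' => row 1
  'e' => row 2
  'm' => row 1
  'a' => row 0
  'e' => row 1
  'g' => row 2
Rows:
  Row 0: "na"
  Row 1: "ame"
  Row 2: "eg"
First row length: 2

2


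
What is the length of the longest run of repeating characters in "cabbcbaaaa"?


Input: "cabbcbaaaa"
Scanning for longest run:
  Position 1 ('a'): new char, reset run to 1
  Position 2 ('b'): new char, reset run to 1
  Position 3 ('b'): continues run of 'b', length=2
  Position 4 ('c'): new char, reset run to 1
  Position 5 ('b'): new char, reset run to 1
  Position 6 ('a'): new char, reset run to 1
  Position 7 ('a'): continues run of 'a', length=2
  Position 8 ('a'): continues run of 'a', length=3
  Position 9 ('a'): continues run of 'a', length=4
Longest run: 'a' with length 4

4


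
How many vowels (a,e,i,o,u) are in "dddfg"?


Input: dddfg
Checking each character:
  'd' at position 0: consonant
  'd' at position 1: consonant
  'd' at position 2: consonant
  'f' at position 3: consonant
  'g' at position 4: consonant
Total vowels: 0

0


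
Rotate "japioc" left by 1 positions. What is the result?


Input: "japioc", rotate left by 1
First 1 characters: "j"
Remaining characters: "apioc"
Concatenate remaining + first: "apioc" + "j" = "apiocj"

apiocj


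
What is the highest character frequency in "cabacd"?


Input: cabacd
Character counts:
  'a': 2
  'b': 1
  'c': 2
  'd': 1
Maximum frequency: 2

2


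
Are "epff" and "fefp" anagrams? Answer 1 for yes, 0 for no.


Strings: "epff", "fefp"
Sorted first:  effp
Sorted second: effp
Sorted forms match => anagrams

1


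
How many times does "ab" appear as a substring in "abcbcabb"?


Searching for "ab" in "abcbcabb"
Scanning each position:
  Position 0: "ab" => MATCH
  Position 1: "bc" => no
  Position 2: "cb" => no
  Position 3: "bc" => no
  Position 4: "ca" => no
  Position 5: "ab" => MATCH
  Position 6: "bb" => no
Total occurrences: 2

2


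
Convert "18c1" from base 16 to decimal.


Input: "18c1" in base 16
Positional expansion:
  Digit '1' (value 1) x 16^3 = 4096
  Digit '8' (value 8) x 16^2 = 2048
  Digit 'c' (value 12) x 16^1 = 192
  Digit '1' (value 1) x 16^0 = 1
Sum = 6337

6337


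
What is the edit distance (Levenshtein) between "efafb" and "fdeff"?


Computing edit distance: "efafb" -> "fdeff"
DP table:
           f    d    e    f    f
      0    1    2    3    4    5
  e   1    1    2    2    3    4
  f   2    1    2    3    2    3
  a   3    2    2    3    3    3
  f   4    3    3    3    3    3
  b   5    4    4    4    4    4
Edit distance = dp[5][5] = 4

4


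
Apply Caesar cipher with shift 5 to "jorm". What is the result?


Caesar cipher: shift "jorm" by 5
  'j' (pos 9) + 5 = pos 14 = 'o'
  'o' (pos 14) + 5 = pos 19 = 't'
  'r' (pos 17) + 5 = pos 22 = 'w'
  'm' (pos 12) + 5 = pos 17 = 'r'
Result: otwr

otwr


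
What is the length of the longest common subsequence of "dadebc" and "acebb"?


LCS of "dadebc" and "acebb"
DP table:
           a    c    e    b    b
      0    0    0    0    0    0
  d   0    0    0    0    0    0
  a   0    1    1    1    1    1
  d   0    1    1    1    1    1
  e   0    1    1    2    2    2
  b   0    1    1    2    3    3
  c   0    1    2    2    3    3
LCS length = dp[6][5] = 3

3


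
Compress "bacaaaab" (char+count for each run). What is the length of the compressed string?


Input: bacaaaab
Runs:
  'b' x 1 => "b1"
  'a' x 1 => "a1"
  'c' x 1 => "c1"
  'a' x 4 => "a4"
  'b' x 1 => "b1"
Compressed: "b1a1c1a4b1"
Compressed length: 10

10


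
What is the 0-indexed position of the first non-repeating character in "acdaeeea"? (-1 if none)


Input: acdaeeea
Character frequencies:
  'a': 3
  'c': 1
  'd': 1
  'e': 3
Scanning left to right for freq == 1:
  Position 0 ('a'): freq=3, skip
  Position 1 ('c'): unique! => answer = 1

1


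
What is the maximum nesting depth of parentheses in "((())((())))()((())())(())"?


Input: "((())((())))()((())())(())"
Tracking depth:
  Position 0 '(': depth becomes 1
  Position 1 '(': depth becomes 2
  Position 2 '(': depth becomes 3
  Position 3 ')': depth becomes 2
  Position 4 ')': depth becomes 1
  Position 5 '(': depth becomes 2
  Position 6 '(': depth becomes 3
  Position 7 '(': depth becomes 4
  Position 8 ')': depth becomes 3
  Position 9 ')': depth becomes 2
  Position 10 ')': depth becomes 1
  Position 11 ')': depth becomes 0
  Position 12 '(': depth becomes 1
  Position 13 ')': depth becomes 0
  Position 14 '(': depth becomes 1
  Position 15 '(': depth becomes 2
  Position 16 '(': depth becomes 3
  Position 17 ')': depth becomes 2
  Position 18 ')': depth becomes 1
  Position 19 '(': depth becomes 2
  Position 20 ')': depth becomes 1
  Position 21 ')': depth becomes 0
  Position 22 '(': depth becomes 1
  Position 23 '(': depth becomes 2
  Position 24 ')': depth becomes 1
  Position 25 ')': depth becomes 0
Maximum depth reached: 4

4


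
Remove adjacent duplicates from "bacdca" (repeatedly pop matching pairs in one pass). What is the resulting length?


Input: bacdca
Stack-based adjacent duplicate removal:
  Read 'b': push. Stack: b
  Read 'a': push. Stack: ba
  Read 'c': push. Stack: bac
  Read 'd': push. Stack: bacd
  Read 'c': push. Stack: bacdc
  Read 'a': push. Stack: bacdca
Final stack: "bacdca" (length 6)

6


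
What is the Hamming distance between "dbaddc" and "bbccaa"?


Comparing "dbaddc" and "bbccaa" position by position:
  Position 0: 'd' vs 'b' => differ
  Position 1: 'b' vs 'b' => same
  Position 2: 'a' vs 'c' => differ
  Position 3: 'd' vs 'c' => differ
  Position 4: 'd' vs 'a' => differ
  Position 5: 'c' vs 'a' => differ
Total differences (Hamming distance): 5

5
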